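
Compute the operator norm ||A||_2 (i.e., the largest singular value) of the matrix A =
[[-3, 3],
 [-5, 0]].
||A||_2 = sqrt((43 + sqrt(949))/2) ≈ 6.0748 (= sqrt(largest eigenvalue of A^T A))

||A||_2 = sigma_max(A) = sqrt(lambda_max(A^T A)). Form the symmetric matrix M = A^T A =
[[34, -9],
 [-9, 9]].
Its characteristic polynomial (trace, determinant of M give the coefficients) is
  p(λ) = det(λ I - M) = λ^2 - 43λ + 225.
For λ^2 - 43λ + 225 the discriminant is 949. It is nonnegative but not a perfect square, so the roots are real and irrational: λ = (43 ± sqrt(949))/2 ≈ 36.9029, 6.0971.
So the eigenvalues of A^T A are ≈ 6.0971, 36.9029 (all ≥ 0, as they must be for A^T A). The largest is λ_max = (43 + sqrt(949))/2 ≈ 36.9029, hence ||A||_2 = sqrt(λ_max) = sqrt((43 + sqrt(949))/2) ≈ 6.0748.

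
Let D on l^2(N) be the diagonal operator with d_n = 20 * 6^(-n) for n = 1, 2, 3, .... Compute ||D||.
||D|| = 10/3 (attained at n = 1)

For D diagonal, ||D|| = sup_n |d_n|. The sequence d_n = 20 * 6^(-n) is positive and strictly decreasing (ratio 6^(-1) < 1), so the supremum is d_1 = 20/6 = 10/3. Hence ||D|| = 10/3.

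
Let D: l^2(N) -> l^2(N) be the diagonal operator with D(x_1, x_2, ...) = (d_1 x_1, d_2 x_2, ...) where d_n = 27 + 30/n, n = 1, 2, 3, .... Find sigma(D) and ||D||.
sigma(D) = {27 + 30/n : n ≥ 1} ∪ {27}; ||D|| = 57

A bounded diagonal operator on l^2 with diagonal entries d_n has spectrum equal to the closure of {d_n : n ≥ 1}: every d_n is an eigenvalue (with eigenvector e_n), so {d_n} ⊂ sigma(D); the spectrum is closed, so its closure is too; and for lambda not in the closure, (D - lambda I) has bounded inverse (the diagonal entries 1/(d_n - lambda) are bounded). For our sequence d_n = 27 + 30/n, n = 1, 2, 3, ...:
  - {d_n} = {27 + 30/n : n ≥ 1}; the only limit point is 27
  - closure = {27 + 30/n : n ≥ 1} ∪ {27}
For the norm: a diagonal operator has ||D|| = sup_n |d_n|. Here d_n = 27 + 30/n is positive and decreasing, so sup_n |d_n| = d_1 = 27 + 30 = 57. So ||D|| = 57.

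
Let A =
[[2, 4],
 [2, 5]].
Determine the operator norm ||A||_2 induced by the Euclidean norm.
||A||_2 = sqrt((49 + sqrt(2385))/2) ≈ 6.9942 (= sqrt(largest eigenvalue of A^T A))

||A||_2 = sigma_max(A) = sqrt(lambda_max(A^T A)). Form the symmetric matrix M = A^T A =
[[8, 18],
 [18, 41]].
Its characteristic polynomial (trace, determinant of M give the coefficients) is
  p(λ) = det(λ I - M) = λ^2 - 49λ + 4.
For λ^2 - 49λ + 4 the discriminant is 2385. It is nonnegative but not a perfect square, so the roots are real and irrational: λ = (49 ± sqrt(2385))/2 ≈ 48.9182, 0.0818.
So the eigenvalues of A^T A are ≈ 0.0818, 48.9182 (all ≥ 0, as they must be for A^T A). The largest is λ_max = (49 + sqrt(2385))/2 ≈ 48.9182, hence ||A||_2 = sqrt(λ_max) = sqrt((49 + sqrt(2385))/2) ≈ 6.9942.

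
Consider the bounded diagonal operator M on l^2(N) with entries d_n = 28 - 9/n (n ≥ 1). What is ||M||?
||M|| = 28

For a diagonal operator on l^2 with entries d_n, ||M|| = sup_n |d_n|. Here d_1 = 19, d_2 = 47/2, ..., and d_n = 28 - 9/n increases monotonically toward 28. All terms lie in [19, 28), so |d_n| = d_n and the supremum is the limit 28, which is not attained by any individual d_n. Hence ||M|| = 28.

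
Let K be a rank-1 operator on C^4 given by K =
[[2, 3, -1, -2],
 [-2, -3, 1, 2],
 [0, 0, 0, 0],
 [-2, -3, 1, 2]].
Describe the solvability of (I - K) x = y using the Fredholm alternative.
(I - K) is singular (det(I - K) = 0, i.e. 1 ∈ sigma(K)). (I - K) x = y is solvable iff y ⊥ ker((I - K)^*) = span{(2, 3, -1, -2)}, i.e. iff 2y_1 + 3y_2 - y_3 - 2y_4 = 0. When solvable, the solutions are x = y + c·(1, -1, 0, -1), c arbitrary (ker(I - K) = span{(1, -1, 0, -1)}, dimension 1).

K has rank 1, so it is an outer product K = u v^T: every row of K is a multiple of one row vector. Reading off the entries, u = (1, -1, 0, -1) and v = (2, 3, -1, -2) (row i of K equals u_i·v^T). A rank-one matrix u v^T satisfies K u = u (v·u) and kills the (3)-dimensional subspace v^⊥, so its characteristic polynomial is lambda^3 (lambda - v·u) with v·u = tr K = 1. Hence the eigenvalues of I - K are 1 (multiplicity 3) and 1 - (1) = 0, so det(I - K) = 0. (Direct check: I - K =
[[-1, -3, 1, 2],
 [2, 4, -1, -2],
 [0, 0, 1, 0],
 [2, 3, -1, -1]]
has determinant 0.) So 1 is an eigenvalue of K and (I - K) is not invertible. The finite-dimensional Fredholm alternative says: either (I - K) is invertible, or ker(I - K) ≠ {0} and then range(I - K) = ker((I - K)^*)^⊥, with dim ker(I - K) = dim ker((I - K)^*). We are in the second case, so we need both kernels. Kernel of I - K: (I - K) u = u - u (v·u) = u - u = 0, so ker(I - K) = span{u} = span{(1, -1, 0, -1)} (it is exactly 1-dimensional because rank(I - K) = 3). Kernel of the adjoint: K is real, so (I - K)^* = I - K^T = I - v u^T, and (I - v u^T) v = v - v (u·v) = 0; hence ker((I - K)^*) = span{v} = span{(2, 3, -1, -2)}. Therefore (I - K) x = y is solvable iff <y, v> = 0, i.e. iff 2y_1 + 3y_2 - y_3 - 2y_4 = 0. When this holds, K y = u (v·y) = 0, so (I - K) y = y and x = y is a particular solution; the full solution set is the line x = y + c·u = y + c·(1, -1, 0, -1), c ∈ C.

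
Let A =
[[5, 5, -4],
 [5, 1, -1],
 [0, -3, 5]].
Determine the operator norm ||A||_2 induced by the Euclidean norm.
||A||_2 ≈ 10.1504 (= sqrt(largest eigenvalue of A^T A))

||A||_2 = sigma_max(A) = sqrt(lambda_max(A^T A)). Form the symmetric matrix M = A^T A =
[[50, 30, -25],
 [30, 35, -36],
 [-25, -36, 42]].
Its characteristic polynomial (trace, sum of principal 2x2 minors, determinant of M give the coefficients) is
  p(λ) = det(λ I - M) = λ^3 - 127λ^2 + 2499λ - 3025.
No integer candidate from the rational root theorem (±divisors of 3025) is a root, so the roots are irrational. The cubic discriminant is Δ = 30549049808 > 0, so there are three distinct real roots. p(1) = -652 and p(2) = 1473 have opposite signs, so a root lies in (1, 2); Newton's method refines it to λ ≈ 1.2948. p(22) = 1133 and p(23) = -564 have opposite signs, so a root lies in (22, 23); Newton's method refines it to λ ≈ 22.6753. p(103) = -244 and p(104) = 8103 have opposite signs, so a root lies in (103, 104); Newton's method refines it to λ ≈ 103.0299. Check (Vieta): the three roots sum to 127, matching tr M = 127.
So the eigenvalues of A^T A are ≈ 1.2948, 22.6753, 103.0299 (all ≥ 0, as they must be for A^T A). The largest is λ_max ≈ 103.0299, hence ||A||_2 = sqrt(λ_max) ≈ 10.1504.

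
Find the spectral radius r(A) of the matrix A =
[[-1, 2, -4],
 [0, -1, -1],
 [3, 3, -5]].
r(A) ≈ 4.2383

The eigenvalues of A are the roots of its characteristic polynomial. With M = A (coefficients from the trace, the sum of principal 2x2 minors, and det A):
  p(λ) = det(λ I - M) = λ^3 + 7λ^2 + 26λ + 26.
No integer candidate from the rational root theorem (±divisors of 26) is a root, so the roots are irrational. The cubic discriminant is Δ = -5928 < 0, so there is one real root and a complex-conjugate pair. p(-2) = -6 and p(-1) = 6 have opposite signs, so a root lies in (-2, -1); Newton's method refines it to λ ≈ -1.4474. Dividing out (λ - (-1.4474)) leaves approximately λ^2 + 5.5526λ + 17.9631. For λ^2 + 5.5526λ + 17.9631 the discriminant is -41.0213. It is negative, so the remaining roots are the complex-conjugate pair λ ≈ -2.7763 ± 3.2024i. Their product equals the constant term, so |λ|^2 ≈ 17.9631 and |λ| ≈ 4.2383.
Thus the eigenvalues (to 4 decimals) are -1.4474 (modulus 1.4474); -2.7763 ± 3.2024i (modulus 4.2383). The spectral radius is the largest modulus: r(A) ≈ 4.2383. (Cross-check: r(A) ≤ ||A||_2 ≈ 7.5916; equality holds whenever A is normal, though it can also hold for some non-normal A.)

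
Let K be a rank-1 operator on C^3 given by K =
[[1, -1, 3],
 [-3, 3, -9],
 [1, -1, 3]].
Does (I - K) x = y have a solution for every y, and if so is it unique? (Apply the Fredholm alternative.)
(I - K) is invertible (det(I - K) = -6 ≠ 0), so for every y in C^3 the equation (I - K) x = y has a unique solution.

K has rank 1, so it is an outer product K = u v^T: every row of K is a multiple of one row vector. Reading off the entries, u = (1, -3, 1) and v = (1, -1, 3) (row i of K equals u_i·v^T). A rank-one matrix u v^T satisfies K u = u (v·u) and kills the (2)-dimensional subspace v^⊥, so its characteristic polynomial is lambda^2 (lambda - v·u) with v·u = tr K = 7. Hence the eigenvalues of I - K are 1 (multiplicity 2) and 1 - (7) = -6, so det(I - K) = -6. (Direct check: I - K =
[[0, 1, -3],
 [3, -2, 9],
 [-1, 1, -2]]
has determinant -6.) The finite-dimensional Fredholm alternative says: either (I - K) is invertible, or ker(I - K) ≠ {0} and then range(I - K) = ker((I - K)^*)^⊥, with dim ker(I - K) = dim ker((I - K)^*). Since det(I - K) ≠ 0, 1 is not an eigenvalue of K and ker(I - K) = {0}, so we are in the first case: for every y there is a unique x = (I - K)^(-1) y. Explicitly, by the Sherman–Morrison formula, (I - u v^T)^(-1) = I + u v^T/(1 - v·u), i.e. (I - K)^(-1) = I + K/(-6).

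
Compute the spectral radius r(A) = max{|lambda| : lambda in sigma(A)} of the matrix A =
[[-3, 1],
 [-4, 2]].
r(A) = 2

The eigenvalues of A are the roots of its characteristic polynomial. With M = A (coefficients from the trace and determinant):
  p(λ) = det(λ I - M) = λ^2 + λ - 2.
For λ^2 + λ - 2 the discriminant is 9. It is a perfect square (3^2), so the roots are rational: λ = (-1 ± 3)/2 = 1, -2.
Thus the eigenvalues (to 4 decimals) are 1 (modulus 1); -2 (modulus 2). The spectral radius is the largest modulus: r(A) = 2. (Cross-check: r(A) ≤ ||A||_2 ≈ 5.465; equality holds whenever A is normal, though it can also hold for some non-normal A.)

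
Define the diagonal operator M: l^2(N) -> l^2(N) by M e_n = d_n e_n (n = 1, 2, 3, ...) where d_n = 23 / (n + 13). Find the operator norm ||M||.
||M|| = 23/14 (attained at n = 1)

For M diagonal, ||M|| = sup_n |d_n| = sup_n 23/(n + 13). This is positive and strictly decreasing in n, so the supremum is attained at n = 1: d_1 = 23/(1 + 13) = 23/14. Hence ||M|| = 23/14.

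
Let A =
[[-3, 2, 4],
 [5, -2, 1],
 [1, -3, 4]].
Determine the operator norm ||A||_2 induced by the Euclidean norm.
||A||_2 ≈ 6.8599 (= sqrt(largest eigenvalue of A^T A))

||A||_2 = sigma_max(A) = sqrt(lambda_max(A^T A)). Form the symmetric matrix M = A^T A =
[[35, -19, -3],
 [-19, 17, -6],
 [-3, -6, 33]].
Its characteristic polynomial (trace, sum of principal 2x2 minors, determinant of M give the coefficients) is
  p(λ) = det(λ I - M) = λ^3 - 85λ^2 + 1905λ - 5625.
No integer candidate from the rational root theorem (±divisors of 5625) is a root, so the roots are irrational. The cubic discriminant is Δ = 289332000 > 0, so there are three distinct real roots. p(3) = -648 and p(4) = 699 have opposite signs, so a root lies in (3, 4); Newton's method refines it to λ ≈ 3.4673. p(34) = 189 and p(35) = -200 have opposite signs, so a root lies in (34, 35); Newton's method refines it to λ ≈ 34.474. p(47) = -32 and p(48) = 567 have opposite signs, so a root lies in (47, 48); Newton's method refines it to λ ≈ 47.0587. Check (Vieta): the three roots sum to 85, matching tr M = 85.
So the eigenvalues of A^T A are ≈ 3.4673, 34.474, 47.0587 (all ≥ 0, as they must be for A^T A). The largest is λ_max ≈ 47.0587, hence ||A||_2 = sqrt(λ_max) ≈ 6.8599.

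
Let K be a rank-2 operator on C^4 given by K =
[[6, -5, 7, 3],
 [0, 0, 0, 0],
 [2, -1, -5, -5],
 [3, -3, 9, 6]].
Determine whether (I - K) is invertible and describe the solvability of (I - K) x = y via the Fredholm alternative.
(I - K) is invertible (det(I - K) = -8 ≠ 0), so for every y in C^4 the equation (I - K) x = y has a unique solution.

K has rank 2 and factors as K = U V^T = u1 v1^T + u2 v2^T with u1 = (1, 0, 1, 0), v1 = (3, -2, -2, -3), u2 = (-3, 0, 1, -3), v2 = (-1, 1, -3, -2) (multiplying out reproduces the displayed K). The nonzero eigenvalues of U V^T coincide with those of the 2 x 2 matrix G = V^T U = [[v1·u1, v1·u2], [v2·u1, v2·u2]] = [[1, -2], [-4, 6]], and by the Sylvester determinant identity det(I_4 - U V^T) = det(I_2 - V^T U) = det([[0, 2], [4, -5]]) = (0)(-5) - (2)(4) = -8. (Direct check: I - K =
[[-5, 5, -7, -3],
 [0, 1, 0, 0],
 [-2, 1, 6, 5],
 [-3, 3, -9, -5]]
has determinant -8.) The finite-dimensional Fredholm alternative says: either (I - K) is invertible, or ker(I - K) ≠ {0} and then range(I - K) = ker((I - K)^*)^⊥, with dim ker(I - K) = dim ker((I - K)^*). Since det(I - K) ≠ 0, 1 is not an eigenvalue of K and ker(I - K) = {0}, so we are in the first case: for every y there is a unique x = (I - K)^(-1) y. (Explicitly, by the Woodbury identity, (I - U V^T)^(-1) = I + U (I_2 - G)^(-1) V^T.)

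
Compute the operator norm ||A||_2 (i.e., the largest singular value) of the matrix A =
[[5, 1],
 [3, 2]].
||A||_2 = sqrt((39 + sqrt(1325))/2) ≈ 6.1401 (= sqrt(largest eigenvalue of A^T A))

||A||_2 = sigma_max(A) = sqrt(lambda_max(A^T A)). Form the symmetric matrix M = A^T A =
[[34, 11],
 [11, 5]].
Its characteristic polynomial (trace, determinant of M give the coefficients) is
  p(λ) = det(λ I - M) = λ^2 - 39λ + 49.
For λ^2 - 39λ + 49 the discriminant is 1325. It is nonnegative but not a perfect square, so the roots are real and irrational: λ = (39 ± sqrt(1325))/2 ≈ 37.7003, 1.2997.
So the eigenvalues of A^T A are ≈ 1.2997, 37.7003 (all ≥ 0, as they must be for A^T A). The largest is λ_max = (39 + sqrt(1325))/2 ≈ 37.7003, hence ||A||_2 = sqrt(λ_max) = sqrt((39 + sqrt(1325))/2) ≈ 6.1401.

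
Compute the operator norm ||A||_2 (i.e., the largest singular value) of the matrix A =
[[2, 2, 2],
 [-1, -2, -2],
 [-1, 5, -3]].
||A||_2 ≈ 5.985 (= sqrt(largest eigenvalue of A^T A))

||A||_2 = sigma_max(A) = sqrt(lambda_max(A^T A)). Form the symmetric matrix M = A^T A =
[[6, 1, 9],
 [1, 33, -7],
 [9, -7, 17]].
Its characteristic polynomial (trace, sum of principal 2x2 minors, determinant of M give the coefficients) is
  p(λ) = det(λ I - M) = λ^3 - 56λ^2 + 730λ - 256.
No integer candidate from the rational root theorem (±divisors of 256) is a root, so the roots are irrational. The cubic discriminant is Δ = 121881184 > 0, so there are three distinct real roots. p(0) = -256 and p(1) = 419 have opposite signs, so a root lies in (0, 1); Newton's method refines it to λ ≈ 0.3606. p(19) = 257 and p(20) = -56 have opposite signs, so a root lies in (19, 20); Newton's method refines it to λ ≈ 19.8198. p(35) = -431 and p(36) = 104 have opposite signs, so a root lies in (35, 36); Newton's method refines it to λ ≈ 35.8196. Check (Vieta): the three roots sum to 56, matching tr M = 56.
So the eigenvalues of A^T A are ≈ 0.3606, 19.8198, 35.8196 (all ≥ 0, as they must be for A^T A). The largest is λ_max ≈ 35.8196, hence ||A||_2 = sqrt(λ_max) ≈ 5.985.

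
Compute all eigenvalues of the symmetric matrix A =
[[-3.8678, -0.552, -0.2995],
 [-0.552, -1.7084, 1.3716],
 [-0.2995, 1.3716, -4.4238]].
sigma(A) ≈ {-5, -4, -1}

A is real symmetric, so its spectrum consists of real eigenvalues. Expanding the characteristic polynomial of the displayed matrix gives
  det(λ I - A) = p(λ) = λ^3 + (10)λ^2 + (29)λ + (20).
Solving p(λ) = 0 yields eigenvalues ≈ -5, -4, -1. (A is shown rounded to 4 decimals, so these recover the underlying integer eigenvalues to within that precision.)
Verification: the trace of A = -10 equals the sum of eigenvalues -10, and det(A) ≈ -20.0002 matches the eigenvalue product -20.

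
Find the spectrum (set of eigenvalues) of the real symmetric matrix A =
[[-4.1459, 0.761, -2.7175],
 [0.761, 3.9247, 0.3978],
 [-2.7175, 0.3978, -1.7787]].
sigma(A) ≈ {-6, 0, 4}

A is real symmetric, so its spectrum consists of real eigenvalues. Expanding the characteristic polynomial of the displayed matrix gives
  det(λ I - A) = p(λ) = λ^3 + (2)λ^2 + (-24)λ + (0).
Solving p(λ) = 0 yields eigenvalues ≈ -6, 0, 4. (A is shown rounded to 4 decimals, so these recover the underlying integer eigenvalues to within that precision.)
Verification: the trace of A = -2 equals the sum of eigenvalues -2, and det(A) ≈ -0.0004 matches the eigenvalue product 0.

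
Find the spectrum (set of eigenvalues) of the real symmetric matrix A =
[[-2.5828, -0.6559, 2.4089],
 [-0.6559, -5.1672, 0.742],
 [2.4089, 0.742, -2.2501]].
sigma(A) ≈ {-6, -4, 0}

A is real symmetric, so its spectrum consists of real eigenvalues. Expanding the characteristic polynomial of the displayed matrix gives
  det(λ I - A) = p(λ) = λ^3 + (10)λ^2 + (24)λ + (0).
Solving p(λ) = 0 yields eigenvalues ≈ -6, -4, 0. (A is shown rounded to 4 decimals, so these recover the underlying integer eigenvalues to within that precision.)
Verification: the trace of A = -10 equals the sum of eigenvalues -10, and det(A) ≈ 0.0000 matches the eigenvalue product 0.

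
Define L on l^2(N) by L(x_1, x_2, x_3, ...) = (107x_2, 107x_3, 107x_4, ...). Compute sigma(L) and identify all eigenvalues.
sigma(L) = closed disk {z in C : |z| ≤ 107}; sigma_p(L) = open disk {z in C : |z| < 107}

Note L = 107·V where V is the unit left shift (V x)_k = x_{k+1}; so sigma(L) = 107·sigma(V) and ||L|| = 107||V||. ||L x||^2 = 11449sum_{k≥2} |x_k|^2 ≤ 11449||x||^2, with equality on {x : x_1 = 0}, so ||L|| = 107. For any lambda with |lambda| < 107, set r = lambda/107 (|r| < 1); the vector x = (1, r, r^2, ...) is in l^2 and satisfies L x = 107(r, r^2, ...) = lambda x, so lambda is an eigenvalue. On the boundary |lambda| = 107 the geometric series diverges, so no l^2 eigenvector exists, but these lambda lie in the approximate point spectrum. Hence sigma(L) is the closed disk of radius 107 and sigma_p(L) is the open disk.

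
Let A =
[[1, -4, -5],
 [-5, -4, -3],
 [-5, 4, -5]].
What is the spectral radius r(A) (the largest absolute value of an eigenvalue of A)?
r(A) ≈ 7.097

The eigenvalues of A are the roots of its characteristic polynomial. With M = A (coefficients from the trace, the sum of principal 2x2 minors, and det A):
  p(λ) = det(λ I - M) = λ^3 + 8λ^2 - 22λ - 272.
No integer candidate from the rational root theorem (±divisors of 272) is a root, so the roots are irrational. The cubic discriminant is Δ = -505248 < 0, so there is one real root and a complex-conjugate pair. p(5) = -57 and p(6) = 100 have opposite signs, so a root lies in (5, 6); Newton's method refines it to λ ≈ 5.4004. Dividing out (λ - (5.4004)) leaves approximately λ^2 + 13.4004λ + 50.3669. For λ^2 + 13.4004λ + 50.3669 the discriminant is -21.8978. It is negative, so the remaining roots are the complex-conjugate pair λ ≈ -6.7002 ± 2.3398i. Their product equals the constant term, so |λ|^2 ≈ 50.3669 and |λ| ≈ 7.097.
Thus the eigenvalues (to 4 decimals) are 5.4004 (modulus 5.4004); -6.7002 ± 2.3398i (modulus 7.097). The spectral radius is the largest modulus: r(A) ≈ 7.097. (Cross-check: r(A) ≤ ||A||_2 ≈ 9.5489; equality holds whenever A is normal, though it can also hold for some non-normal A.)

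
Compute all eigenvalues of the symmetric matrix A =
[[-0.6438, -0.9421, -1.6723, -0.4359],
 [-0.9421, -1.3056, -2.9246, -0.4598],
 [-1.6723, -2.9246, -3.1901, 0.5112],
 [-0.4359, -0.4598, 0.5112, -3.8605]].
sigma(A) ≈ {-6, -4, 0, 1}

A is real symmetric, so its spectrum consists of real eigenvalues. Expanding the characteristic polynomial of the displayed matrix gives
  det(λ I - A) = p(λ) = λ^4 + (9)λ^3 + (14)λ^2 + (-24)λ + (0).
Solving p(λ) = 0 yields eigenvalues ≈ -6, -4, 0, 1. (A is shown rounded to 4 decimals, so these recover the underlying integer eigenvalues to within that precision.)
Verification: the trace of A = -9 equals the sum of eigenvalues -9, and det(A) ≈ 0.0005 matches the eigenvalue product 0.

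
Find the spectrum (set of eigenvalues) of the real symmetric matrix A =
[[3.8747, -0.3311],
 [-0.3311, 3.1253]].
sigma(A) ≈ {3, 4}

A is real symmetric, so its spectrum consists of real eigenvalues. Expanding the characteristic polynomial of the displayed matrix gives
  det(λ I - A) = p(λ) = λ^2 + (-7)λ + (12).
Solving p(λ) = 0 yields eigenvalues ≈ 3, 4. (A is shown rounded to 4 decimals, so these recover the underlying integer eigenvalues to within that precision.)
Verification: the trace of A = 7 equals the sum of eigenvalues 7, and det(A) ≈ 12.0000 matches the eigenvalue product 12.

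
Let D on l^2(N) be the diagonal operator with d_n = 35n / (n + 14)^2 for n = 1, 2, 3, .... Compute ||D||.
||D|| = 5/8 (attained at n = 14)

For D diagonal, ||D|| = sup_n |d_n|. Treat f(x) = 35x / (x + 14)^2 for real x > 0. By the quotient rule, f'(x) = 35(14 - x)/(x + 14)^3, which is positive for x < 14 and negative for x > 14. So f has a unique maximum at x = 14, and since 14 is a positive integer, the supremum over n ≥ 1 is attained at n = 14: d_14 = 35·14/(14 + 14)^2 = 35·14/784 = 5/8. Hence ||D|| = 5/8.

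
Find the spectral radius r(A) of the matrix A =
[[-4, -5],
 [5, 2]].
r(A) = sqrt(17) ≈ 4.1231

The eigenvalues of A are the roots of its characteristic polynomial. With M = A (coefficients from the trace and determinant):
  p(λ) = det(λ I - M) = λ^2 + 2λ + 17.
For λ^2 + 2λ + 17 the discriminant is -64. It is negative, so the roots are the complex-conjugate pair λ = -1 ± (sqrt(64)/2) i ≈ -1 ± 4i. For a conjugate pair the product of the roots equals the constant term, so |λ|^2 = 17 and |λ| = sqrt(17) ≈ 4.1231.
Thus the eigenvalues (to 4 decimals) are -1 ± 4i (modulus 4.1231). The spectral radius is the largest modulus: r(A) = sqrt(17) ≈ 4.1231. (Cross-check: r(A) ≤ ||A||_2 ≈ 8.099; equality holds whenever A is normal, though it can also hold for some non-normal A.)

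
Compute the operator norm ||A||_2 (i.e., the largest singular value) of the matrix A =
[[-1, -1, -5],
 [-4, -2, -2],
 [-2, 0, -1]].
||A||_2 ≈ 6.7173 (= sqrt(largest eigenvalue of A^T A))

||A||_2 = sigma_max(A) = sqrt(lambda_max(A^T A)). Form the symmetric matrix M = A^T A =
[[21, 9, 15],
 [9, 5, 9],
 [15, 9, 30]].
Its characteristic polynomial (trace, sum of principal 2x2 minors, determinant of M give the coefficients) is
  p(λ) = det(λ I - M) = λ^3 - 56λ^2 + 498λ - 324.
No integer candidate from the rational root theorem (±divisors of 324) is a root, so the roots are irrational. The cubic discriminant is Δ = 215926704 > 0, so there are three distinct real roots. p(0) = -324 and p(1) = 119 have opposite signs, so a root lies in (0, 1); Newton's method refines it to λ ≈ 0.7059. p(10) = 56 and p(11) = -291 have opposite signs, so a root lies in (10, 11); Newton's method refines it to λ ≈ 10.1716. p(45) = -189 and p(46) = 1424 have opposite signs, so a root lies in (45, 46); Newton's method refines it to λ ≈ 45.1225. Check (Vieta): the three roots sum to 56, matching tr M = 56.
So the eigenvalues of A^T A are ≈ 0.7059, 10.1716, 45.1225 (all ≥ 0, as they must be for A^T A). The largest is λ_max ≈ 45.1225, hence ||A||_2 = sqrt(λ_max) ≈ 6.7173.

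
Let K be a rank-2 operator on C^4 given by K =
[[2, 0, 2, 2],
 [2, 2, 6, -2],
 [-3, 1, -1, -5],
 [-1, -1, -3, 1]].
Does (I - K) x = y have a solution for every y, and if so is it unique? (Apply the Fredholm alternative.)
(I - K) is invertible (det(I - K) = -15 ≠ 0), so for every y in C^4 the equation (I - K) x = y has a unique solution.

K has rank 2 and factors as K = U V^T = u1 v1^T + u2 v2^T with u1 = (-2, -2, 3, 1), v1 = (-1, 0, -1, -1), u2 = (0, -2, -1, 1), v2 = (0, -1, -2, 2) (multiplying out reproduces the displayed K). The nonzero eigenvalues of U V^T coincide with those of the 2 x 2 matrix G = V^T U = [[v1·u1, v1·u2], [v2·u1, v2·u2]] = [[-2, 0], [-2, 6]], and by the Sylvester determinant identity det(I_4 - U V^T) = det(I_2 - V^T U) = det([[3, 0], [2, -5]]) = (3)(-5) - (0)(2) = -15. (Direct check: I - K =
[[-1, 0, -2, -2],
 [-2, -1, -6, 2],
 [3, -1, 2, 5],
 [1, 1, 3, 0]]
has determinant -15.) The finite-dimensional Fredholm alternative says: either (I - K) is invertible, or ker(I - K) ≠ {0} and then range(I - K) = ker((I - K)^*)^⊥, with dim ker(I - K) = dim ker((I - K)^*). Since det(I - K) ≠ 0, 1 is not an eigenvalue of K and ker(I - K) = {0}, so we are in the first case: for every y there is a unique x = (I - K)^(-1) y. (Explicitly, by the Woodbury identity, (I - U V^T)^(-1) = I + U (I_2 - G)^(-1) V^T.)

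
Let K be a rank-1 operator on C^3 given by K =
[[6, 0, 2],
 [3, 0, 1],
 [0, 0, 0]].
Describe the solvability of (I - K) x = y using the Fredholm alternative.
(I - K) is invertible (det(I - K) = -5 ≠ 0), so for every y in C^3 the equation (I - K) x = y has a unique solution.

K has rank 1, so it is an outer product K = u v^T: every row of K is a multiple of one row vector. Reading off the entries, u = (2, 1, 0) and v = (3, 0, 1) (row i of K equals u_i·v^T). A rank-one matrix u v^T satisfies K u = u (v·u) and kills the (2)-dimensional subspace v^⊥, so its characteristic polynomial is lambda^2 (lambda - v·u) with v·u = tr K = 6. Hence the eigenvalues of I - K are 1 (multiplicity 2) and 1 - (6) = -5, so det(I - K) = -5. (Direct check: I - K =
[[-5, 0, -2],
 [-3, 1, -1],
 [0, 0, 1]]
has determinant -5.) The finite-dimensional Fredholm alternative says: either (I - K) is invertible, or ker(I - K) ≠ {0} and then range(I - K) = ker((I - K)^*)^⊥, with dim ker(I - K) = dim ker((I - K)^*). Since det(I - K) ≠ 0, 1 is not an eigenvalue of K and ker(I - K) = {0}, so we are in the first case: for every y there is a unique x = (I - K)^(-1) y. Explicitly, by the Sherman–Morrison formula, (I - u v^T)^(-1) = I + u v^T/(1 - v·u), i.e. (I - K)^(-1) = I + K/(-5).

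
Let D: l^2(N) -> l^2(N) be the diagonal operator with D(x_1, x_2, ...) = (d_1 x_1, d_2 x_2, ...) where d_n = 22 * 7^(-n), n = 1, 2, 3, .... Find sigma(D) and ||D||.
sigma(D) = {22 * 7^(-n) : n ≥ 1} ∪ {0}; ||D|| = 22/7

A bounded diagonal operator on l^2 with diagonal entries d_n has spectrum equal to the closure of {d_n : n ≥ 1}: every d_n is an eigenvalue (with eigenvector e_n), so {d_n} ⊂ sigma(D); the spectrum is closed, so its closure is too; and for lambda not in the closure, (D - lambda I) has bounded inverse (the diagonal entries 1/(d_n - lambda) are bounded). For our sequence d_n = 22 * 7^(-n), n = 1, 2, 3, ...:
  - {d_n} = {22 * 7^(-n) : n ≥ 1}; the only limit point is 0
  - closure = {22 * 7^(-n) : n ≥ 1} ∪ {0}
For the norm: a diagonal operator has ||D|| = sup_n |d_n|. Here d_n = 22 * 7^(-n) is positive and decreasing, so sup_n |d_n| = d_1 = 22/7. So ||D|| = 22/7.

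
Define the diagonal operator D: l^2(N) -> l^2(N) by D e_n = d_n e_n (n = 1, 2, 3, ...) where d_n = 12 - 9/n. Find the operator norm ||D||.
||D|| = 12

For a diagonal operator on l^2 with entries d_n, ||D|| = sup_n |d_n|. Here d_1 = 3, d_2 = 15/2, ..., and d_n = 12 - 9/n increases monotonically toward 12. All terms lie in [3, 12), so |d_n| = d_n and the supremum is the limit 12, which is not attained by any individual d_n. Hence ||D|| = 12.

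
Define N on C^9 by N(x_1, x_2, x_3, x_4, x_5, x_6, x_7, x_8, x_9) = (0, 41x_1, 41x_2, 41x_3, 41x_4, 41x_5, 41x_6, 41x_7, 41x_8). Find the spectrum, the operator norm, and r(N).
sigma(N) = {0}; ||N|| = 41; r(N) = 0. (N is nilpotent with N^9 = 0.)

On C^9, N is a strictly lower-triangular matrix with 41 on the subdiagonal and zeros elsewhere, so its characteristic polynomial is lambda^9 and every eigenvalue is 0: sigma(N) = {0}. For the operator norm, N e_i = 41e_{i+1} for i = 1, ..., 8 and N e_9 = 0, so the singular values of N are 41 (with multiplicity 8) and 0; hence ||N|| = 41. The spectral radius r(N) = max|lambda| = 0. Note ||N|| > r(N) — characteristic of non-normal nilpotent operators. Indeed N^9 = 0.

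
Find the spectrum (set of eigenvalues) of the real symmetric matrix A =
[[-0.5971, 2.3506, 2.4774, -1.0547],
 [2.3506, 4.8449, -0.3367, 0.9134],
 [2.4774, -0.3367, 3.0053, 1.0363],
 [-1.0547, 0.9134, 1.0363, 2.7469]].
sigma(A) ≈ {-3, 3, 4, 6}

A is real symmetric, so its spectrum consists of real eigenvalues. Expanding the characteristic polynomial of the displayed matrix gives
  det(λ I - A) = p(λ) = λ^4 + (-10)λ^3 + (15)λ^2 + (90.0018)λ + (-216.0034).
Solving p(λ) = 0 yields eigenvalues ≈ -3, 3, 4, 6. (A is shown rounded to 4 decimals, so these recover the underlying integer eigenvalues to within that precision.)
Verification: the trace of A = 10 equals the sum of eigenvalues 10, and det(A) ≈ -216.0034 matches the eigenvalue product -216.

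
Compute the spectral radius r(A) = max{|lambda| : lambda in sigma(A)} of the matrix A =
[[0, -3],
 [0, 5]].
r(A) = 5

The eigenvalues of A are the roots of its characteristic polynomial. With M = A (coefficients from the trace and determinant):
  p(λ) = det(λ I - M) = λ^2 - 5λ.
For λ^2 - 5λ the discriminant is 25. It is a perfect square (5^2), so the roots are rational: λ = (5 ± 5)/2 = 5, 0.
Thus the eigenvalues (to 4 decimals) are 5 (modulus 5); 0 (modulus 0). The spectral radius is the largest modulus: r(A) = 5. (Cross-check: r(A) ≤ ||A||_2 ≈ 5.831; equality holds whenever A is normal, though it can also hold for some non-normal A.)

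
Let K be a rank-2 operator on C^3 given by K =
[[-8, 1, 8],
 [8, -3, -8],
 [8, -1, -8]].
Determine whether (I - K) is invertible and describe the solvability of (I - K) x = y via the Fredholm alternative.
(I - K) is invertible (det(I - K) = 52 ≠ 0), so for every y in C^3 the equation (I - K) x = y has a unique solution.

K has rank 2 and factors as K = U V^T = u1 v1^T + u2 v2^T with u1 = (-3, 1, 3), v1 = (2, 0, -2), u2 = (1, -3, -1), v2 = (-2, 1, 2) (multiplying out reproduces the displayed K). The nonzero eigenvalues of U V^T coincide with those of the 2 x 2 matrix G = V^T U = [[v1·u1, v1·u2], [v2·u1, v2·u2]] = [[-12, 4], [13, -7]], and by the Sylvester determinant identity det(I_3 - U V^T) = det(I_2 - V^T U) = det([[13, -4], [-13, 8]]) = (13)(8) - (-4)(-13) = 52. (Direct check: I - K =
[[9, -1, -8],
 [-8, 4, 8],
 [-8, 1, 9]]
has determinant 52.) The finite-dimensional Fredholm alternative says: either (I - K) is invertible, or ker(I - K) ≠ {0} and then range(I - K) = ker((I - K)^*)^⊥, with dim ker(I - K) = dim ker((I - K)^*). Since det(I - K) ≠ 0, 1 is not an eigenvalue of K and ker(I - K) = {0}, so we are in the first case: for every y there is a unique x = (I - K)^(-1) y. (Explicitly, by the Woodbury identity, (I - U V^T)^(-1) = I + U (I_2 - G)^(-1) V^T.)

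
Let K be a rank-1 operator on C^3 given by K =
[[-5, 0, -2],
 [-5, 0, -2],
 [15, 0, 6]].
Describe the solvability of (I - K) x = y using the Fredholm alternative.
(I - K) is singular (det(I - K) = 0, i.e. 1 ∈ sigma(K)). (I - K) x = y is solvable iff y ⊥ ker((I - K)^*) = span{(-5, 0, -2)}, i.e. iff -5y_1 - 2y_3 = 0. When solvable, the solutions are x = y + c·(1, 1, -3), c arbitrary (ker(I - K) = span{(1, 1, -3)}, dimension 1).

K has rank 1, so it is an outer product K = u v^T: every row of K is a multiple of one row vector. Reading off the entries, u = (1, 1, -3) and v = (-5, 0, -2) (row i of K equals u_i·v^T). A rank-one matrix u v^T satisfies K u = u (v·u) and kills the (2)-dimensional subspace v^⊥, so its characteristic polynomial is lambda^2 (lambda - v·u) with v·u = tr K = 1. Hence the eigenvalues of I - K are 1 (multiplicity 2) and 1 - (1) = 0, so det(I - K) = 0. (Direct check: I - K =
[[6, 0, 2],
 [5, 1, 2],
 [-15, 0, -5]]
has determinant 0.) So 1 is an eigenvalue of K and (I - K) is not invertible. The finite-dimensional Fredholm alternative says: either (I - K) is invertible, or ker(I - K) ≠ {0} and then range(I - K) = ker((I - K)^*)^⊥, with dim ker(I - K) = dim ker((I - K)^*). We are in the second case, so we need both kernels. Kernel of I - K: (I - K) u = u - u (v·u) = u - u = 0, so ker(I - K) = span{u} = span{(1, 1, -3)} (it is exactly 1-dimensional because rank(I - K) = 2). Kernel of the adjoint: K is real, so (I - K)^* = I - K^T = I - v u^T, and (I - v u^T) v = v - v (u·v) = 0; hence ker((I - K)^*) = span{v} = span{(-5, 0, -2)}. Therefore (I - K) x = y is solvable iff <y, v> = 0, i.e. iff -5y_1 - 2y_3 = 0. When this holds, K y = u (v·y) = 0, so (I - K) y = y and x = y is a particular solution; the full solution set is the line x = y + c·u = y + c·(1, 1, -3), c ∈ C.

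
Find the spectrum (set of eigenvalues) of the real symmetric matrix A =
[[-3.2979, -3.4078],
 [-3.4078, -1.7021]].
sigma(A) ≈ {-6, 1}

A is real symmetric, so its spectrum consists of real eigenvalues. Expanding the characteristic polynomial of the displayed matrix gives
  det(λ I - A) = p(λ) = λ^2 + (5)λ + (-6).
Solving p(λ) = 0 yields eigenvalues ≈ -6, 1. (A is shown rounded to 4 decimals, so these recover the underlying integer eigenvalues to within that precision.)
Verification: the trace of A = -5 equals the sum of eigenvalues -5, and det(A) ≈ -5.9997 matches the eigenvalue product -6.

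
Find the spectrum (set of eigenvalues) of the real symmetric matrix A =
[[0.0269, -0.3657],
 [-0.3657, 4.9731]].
sigma(A) ≈ {0, 5}

A is real symmetric, so its spectrum consists of real eigenvalues. Expanding the characteristic polynomial of the displayed matrix gives
  det(λ I - A) = p(λ) = λ^2 + (-5)λ + (0).
Solving p(λ) = 0 yields eigenvalues ≈ 0, 5. (A is shown rounded to 4 decimals, so these recover the underlying integer eigenvalues to within that precision.)
Verification: the trace of A = 5 equals the sum of eigenvalues 5, and det(A) ≈ 0.0000 matches the eigenvalue product 0.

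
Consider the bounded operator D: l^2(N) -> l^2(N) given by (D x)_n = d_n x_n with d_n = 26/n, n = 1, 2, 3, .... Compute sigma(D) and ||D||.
sigma(D) = {26/n : n ≥ 1} ∪ {0}; ||D|| = 26

A bounded diagonal operator on l^2 with diagonal entries d_n has spectrum equal to the closure of {d_n : n ≥ 1}: every d_n is an eigenvalue (with eigenvector e_n), so {d_n} ⊂ sigma(D); the spectrum is closed, so its closure is too; and for lambda not in the closure, (D - lambda I) has bounded inverse (the diagonal entries 1/(d_n - lambda) are bounded). For our sequence d_n = 26/n, n = 1, 2, 3, ...:
  - {d_n} = {26/n : n ≥ 1}; the only limit point is 0
  - closure = {26/n : n ≥ 1} ∪ {0}
For the norm: a diagonal operator has ||D|| = sup_n |d_n|. Here d_n = 26/n is positive and decreasing, so sup_n |d_n| = d_1 = 26. So ||D|| = 26.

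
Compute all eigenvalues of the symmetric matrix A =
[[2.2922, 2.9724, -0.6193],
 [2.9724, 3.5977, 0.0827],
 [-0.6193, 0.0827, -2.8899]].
sigma(A) ≈ {-3, 0, 6}

A is real symmetric, so its spectrum consists of real eigenvalues. Expanding the characteristic polynomial of the displayed matrix gives
  det(λ I - A) = p(λ) = λ^3 + (-3)λ^2 + (-18)λ + (0).
Solving p(λ) = 0 yields eigenvalues ≈ -3, 0, 6. (A is shown rounded to 4 decimals, so these recover the underlying integer eigenvalues to within that precision.)
Verification: the trace of A = 3 equals the sum of eigenvalues 3, and det(A) ≈ 0.0008 matches the eigenvalue product 0.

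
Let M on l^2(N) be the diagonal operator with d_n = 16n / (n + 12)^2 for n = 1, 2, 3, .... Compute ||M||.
||M|| = 1/3 (attained at n = 12)

For M diagonal, ||M|| = sup_n |d_n|. Treat f(x) = 16x / (x + 12)^2 for real x > 0. By the quotient rule, f'(x) = 16(12 - x)/(x + 12)^3, which is positive for x < 12 and negative for x > 12. So f has a unique maximum at x = 12, and since 12 is a positive integer, the supremum over n ≥ 1 is attained at n = 12: d_12 = 16·12/(12 + 12)^2 = 16·12/576 = 1/3. Hence ||M|| = 1/3.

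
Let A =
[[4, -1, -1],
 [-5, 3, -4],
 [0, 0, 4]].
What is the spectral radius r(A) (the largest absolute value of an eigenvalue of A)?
r(A) = (7 + sqrt(21))/2 ≈ 5.7913

The eigenvalues of A are the roots of its characteristic polynomial. With M = A (coefficients from the trace, the sum of principal 2x2 minors, and det A):
  p(λ) = det(λ I - M) = λ^3 - 11λ^2 + 35λ - 28.
By the rational root theorem any rational root is an integer divisor of 28. Testing λ = 4: p(4) = 64 - 176 + 140 - 28 = 0, so λ = 4 is a root. Dividing out (λ - 4) leaves p(λ) = (λ - 4)(λ^2 - 7λ + 7). For λ^2 - 7λ + 7 the discriminant is 21. It is nonnegative but not a perfect square, so the roots are real and irrational: λ = (7 ± sqrt(21))/2 ≈ 5.7913, 1.2087.
Thus the eigenvalues (to 4 decimals) are 5.7913 (modulus 5.7913); 1.2087 (modulus 1.2087); 4 (modulus 4). The spectral radius is the largest modulus: r(A) = (7 + sqrt(21))/2 ≈ 5.7913. (Cross-check: r(A) ≤ ||A||_2 ≈ 7.9077; equality holds whenever A is normal, though it can also hold for some non-normal A.)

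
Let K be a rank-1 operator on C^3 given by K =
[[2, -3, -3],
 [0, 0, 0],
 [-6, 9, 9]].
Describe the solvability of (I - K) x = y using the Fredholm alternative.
(I - K) is invertible (det(I - K) = -10 ≠ 0), so for every y in C^3 the equation (I - K) x = y has a unique solution.

K has rank 1, so it is an outer product K = u v^T: every row of K is a multiple of one row vector. Reading off the entries, u = (-1, 0, 3) and v = (-2, 3, 3) (row i of K equals u_i·v^T). A rank-one matrix u v^T satisfies K u = u (v·u) and kills the (2)-dimensional subspace v^⊥, so its characteristic polynomial is lambda^2 (lambda - v·u) with v·u = tr K = 11. Hence the eigenvalues of I - K are 1 (multiplicity 2) and 1 - (11) = -10, so det(I - K) = -10. (Direct check: I - K =
[[-1, 3, 3],
 [0, 1, 0],
 [6, -9, -8]]
has determinant -10.) The finite-dimensional Fredholm alternative says: either (I - K) is invertible, or ker(I - K) ≠ {0} and then range(I - K) = ker((I - K)^*)^⊥, with dim ker(I - K) = dim ker((I - K)^*). Since det(I - K) ≠ 0, 1 is not an eigenvalue of K and ker(I - K) = {0}, so we are in the first case: for every y there is a unique x = (I - K)^(-1) y. Explicitly, by the Sherman–Morrison formula, (I - u v^T)^(-1) = I + u v^T/(1 - v·u), i.e. (I - K)^(-1) = I + K/(-10).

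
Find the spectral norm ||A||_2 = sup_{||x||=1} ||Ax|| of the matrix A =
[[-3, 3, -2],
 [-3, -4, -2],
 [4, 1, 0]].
||A||_2 ≈ 6.4793 (= sqrt(largest eigenvalue of A^T A))

||A||_2 = sigma_max(A) = sqrt(lambda_max(A^T A)). Form the symmetric matrix M = A^T A =
[[34, 7, 12],
 [7, 26, 2],
 [12, 2, 8]].
Its characteristic polynomial (trace, sum of principal 2x2 minors, determinant of M give the coefficients) is
  p(λ) = det(λ I - M) = λ^3 - 68λ^2 + 1167λ - 3136.
No integer candidate from the rational root theorem (±divisors of 3136) is a root, so the roots are irrational. The cubic discriminant is Δ = 209797972 > 0, so there are three distinct real roots. p(3) = -220 and p(4) = 508 have opposite signs, so a root lies in (3, 4); Newton's method refines it to λ ≈ 3.286. p(22) = 274 and p(23) = -100 have opposite signs, so a root lies in (22, 23); Newton's method refines it to λ ≈ 22.7328. p(41) = -676 and p(42) = 14 have opposite signs, so a root lies in (41, 42); Newton's method refines it to λ ≈ 41.9812. Check (Vieta): the three roots sum to 68, matching tr M = 68.
So the eigenvalues of A^T A are ≈ 3.286, 22.7328, 41.9812 (all ≥ 0, as they must be for A^T A). The largest is λ_max ≈ 41.9812, hence ||A||_2 = sqrt(λ_max) ≈ 6.4793.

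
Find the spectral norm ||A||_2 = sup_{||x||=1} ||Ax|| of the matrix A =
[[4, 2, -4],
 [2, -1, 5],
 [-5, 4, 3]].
||A||_2 ≈ 8.3799 (= sqrt(largest eigenvalue of A^T A))

||A||_2 = sigma_max(A) = sqrt(lambda_max(A^T A)). Form the symmetric matrix M = A^T A =
[[45, -14, -21],
 [-14, 21, -1],
 [-21, -1, 50]].
Its characteristic polynomial (trace, sum of principal 2x2 minors, determinant of M give the coefficients) is
  p(λ) = det(λ I - M) = λ^3 - 116λ^2 + 3607λ - 27556.
No integer candidate from the rational root theorem (±divisors of 27556) is a root, so the roots are irrational. The cubic discriminant is Δ = 2339347492 > 0, so there are three distinct real roots. p(11) = -584 and p(12) = 752 have opposite signs, so a root lies in (11, 12); Newton's method refines it to λ ≈ 11.4222. p(34) = 290 and p(35) = -536 have opposite signs, so a root lies in (34, 35); Newton's method refines it to λ ≈ 34.3546. p(70) = -466 and p(71) = 1696 have opposite signs, so a root lies in (70, 71); Newton's method refines it to λ ≈ 70.2232. Check (Vieta): the three roots sum to 116, matching tr M = 116.
So the eigenvalues of A^T A are ≈ 11.4222, 34.3546, 70.2232 (all ≥ 0, as they must be for A^T A). The largest is λ_max ≈ 70.2232, hence ||A||_2 = sqrt(λ_max) ≈ 8.3799.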